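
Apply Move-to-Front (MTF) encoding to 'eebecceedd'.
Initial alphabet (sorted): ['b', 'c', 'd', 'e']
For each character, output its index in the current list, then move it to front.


MTF encoding:
'e': index 3 in ['b', 'c', 'd', 'e'] -> ['e', 'b', 'c', 'd']
'e': index 0 in ['e', 'b', 'c', 'd'] -> ['e', 'b', 'c', 'd']
'b': index 1 in ['e', 'b', 'c', 'd'] -> ['b', 'e', 'c', 'd']
'e': index 1 in ['b', 'e', 'c', 'd'] -> ['e', 'b', 'c', 'd']
'c': index 2 in ['e', 'b', 'c', 'd'] -> ['c', 'e', 'b', 'd']
'c': index 0 in ['c', 'e', 'b', 'd'] -> ['c', 'e', 'b', 'd']
'e': index 1 in ['c', 'e', 'b', 'd'] -> ['e', 'c', 'b', 'd']
'e': index 0 in ['e', 'c', 'b', 'd'] -> ['e', 'c', 'b', 'd']
'd': index 3 in ['e', 'c', 'b', 'd'] -> ['d', 'e', 'c', 'b']
'd': index 0 in ['d', 'e', 'c', 'b'] -> ['d', 'e', 'c', 'b']


Output: [3, 0, 1, 1, 2, 0, 1, 0, 3, 0]


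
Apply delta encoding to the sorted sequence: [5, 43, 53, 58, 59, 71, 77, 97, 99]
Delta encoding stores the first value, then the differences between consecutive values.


First value: 5
Deltas:
  43 - 5 = 38
  53 - 43 = 10
  58 - 53 = 5
  59 - 58 = 1
  71 - 59 = 12
  77 - 71 = 6
  97 - 77 = 20
  99 - 97 = 2


Delta encoded: [5, 38, 10, 5, 1, 12, 6, 20, 2]


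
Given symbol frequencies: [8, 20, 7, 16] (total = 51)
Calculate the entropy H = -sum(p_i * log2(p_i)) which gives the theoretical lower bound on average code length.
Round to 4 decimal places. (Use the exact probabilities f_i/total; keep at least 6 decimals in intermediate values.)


Per-symbol terms -p_i * log2(p_i) with p_i = f_i/51:
  p = 8/51 = 0.156863: log2(p) = -2.672425, -p*log2(p) = 0.419204
  p = 20/51 = 0.392157: log2(p) = -1.350497, -p*log2(p) = 0.529607
  p = 7/51 = 0.137255: log2(p) = -2.865070, -p*log2(p) = 0.393245
  p = 16/51 = 0.313725: log2(p) = -1.672425, -p*log2(p) = 0.524682
H = 0.419204 + 0.529607 + 0.393245 + 0.524682 = 1.866738

H = 1.8667 bits/symbol


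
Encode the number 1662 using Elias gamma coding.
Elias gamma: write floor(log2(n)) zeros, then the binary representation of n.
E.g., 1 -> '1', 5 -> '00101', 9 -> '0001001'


num_bits = floor(log2(1662)) + 1 = 11
leading_zeros = num_bits - 1 = 10
binary(1662) = 11001111110

Elias gamma(1662) = '0000000000' + '11001111110' = 000000000011001111110 (21 bits)


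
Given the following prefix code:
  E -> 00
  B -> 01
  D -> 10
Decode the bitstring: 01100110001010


Decoding step by step:
Bits 01 -> B
Bits 10 -> D
Bits 01 -> B
Bits 10 -> D
Bits 00 -> E
Bits 10 -> D
Bits 10 -> D


Decoded message: BDBDEDD


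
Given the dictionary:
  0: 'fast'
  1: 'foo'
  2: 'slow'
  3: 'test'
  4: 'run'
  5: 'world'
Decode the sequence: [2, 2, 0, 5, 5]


Look up each index in the dictionary:
  2 -> 'slow'
  2 -> 'slow'
  0 -> 'fast'
  5 -> 'world'
  5 -> 'world'

Decoded: "slow slow fast world world"


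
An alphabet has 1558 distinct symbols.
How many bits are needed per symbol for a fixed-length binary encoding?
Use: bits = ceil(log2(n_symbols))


log2(1558) = 10.6055
Bracket: 2^10 = 1024 < 1558 <= 2^11 = 2048
So ceil(log2(1558)) = 11

bits = ceil(log2(1558)) = ceil(10.6055) = 11 bits


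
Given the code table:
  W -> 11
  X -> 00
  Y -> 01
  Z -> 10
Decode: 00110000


Decoding:
00 -> X
11 -> W
00 -> X
00 -> X


Result: XWXX


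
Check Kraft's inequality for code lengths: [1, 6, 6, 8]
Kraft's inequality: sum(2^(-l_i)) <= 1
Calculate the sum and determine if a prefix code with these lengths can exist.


Sum = 2^(-1) + 2^(-6) + 2^(-6) + 2^(-8)
    = 0.5 + 0.015625 + 0.015625 + 0.00390625
    = 137/256 = 0.53515625
Since 0.53515625 <= 1, Kraft's inequality IS satisfied.
A prefix code with these lengths CAN exist.

Kraft sum = 0.53515625. Satisfied.


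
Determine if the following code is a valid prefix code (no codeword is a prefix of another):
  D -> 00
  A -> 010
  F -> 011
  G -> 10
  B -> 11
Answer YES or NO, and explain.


Checking each pair (does one codeword prefix another?):
  D='00' vs A='010': no prefix
  D='00' vs F='011': no prefix
  D='00' vs G='10': no prefix
  D='00' vs B='11': no prefix
  A='010' vs D='00': no prefix
  A='010' vs F='011': no prefix
  A='010' vs G='10': no prefix
  A='010' vs B='11': no prefix
  F='011' vs D='00': no prefix
  F='011' vs A='010': no prefix
  F='011' vs G='10': no prefix
  F='011' vs B='11': no prefix
  G='10' vs D='00': no prefix
  G='10' vs A='010': no prefix
  G='10' vs F='011': no prefix
  G='10' vs B='11': no prefix
  B='11' vs D='00': no prefix
  B='11' vs A='010': no prefix
  B='11' vs F='011': no prefix
  B='11' vs G='10': no prefix
No violation found over all pairs.

YES -- this is a valid prefix code. No codeword is a prefix of any other codeword.


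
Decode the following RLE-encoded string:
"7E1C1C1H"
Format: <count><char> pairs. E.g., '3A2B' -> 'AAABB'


Expanding each <count><char> pair:
  7E -> 'EEEEEEE'
  1C -> 'C'
  1C -> 'C'
  1H -> 'H'

Decoded = EEEEEEECCH


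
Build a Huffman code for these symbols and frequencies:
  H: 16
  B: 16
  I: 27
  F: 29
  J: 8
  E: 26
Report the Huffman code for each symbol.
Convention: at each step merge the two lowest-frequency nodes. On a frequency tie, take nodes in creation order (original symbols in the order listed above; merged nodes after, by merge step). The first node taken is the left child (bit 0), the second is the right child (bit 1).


Huffman tree construction:
Step 1: Merge J(8) + H(16) = 24
Step 2: Merge B(16) + (J+H)(24) = 40
Step 3: Merge E(26) + I(27) = 53
Step 4: Merge F(29) + (B+(J+H))(40) = 69
Step 5: Merge (E+I)(53) + (F+(B+(J+H)))(69) = 122
Read each symbol's code off the tree from the root (left child = 0, right child = 1).

Codes:
  H: 1111 (length 4)
  B: 110 (length 3)
  I: 01 (length 2)
  F: 10 (length 2)
  J: 1110 (length 4)
  E: 00 (length 2)
Average code length: 308/122 = 2.5246 bits/symbol


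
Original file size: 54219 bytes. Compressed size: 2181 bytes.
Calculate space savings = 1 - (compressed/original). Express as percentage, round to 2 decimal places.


ratio = compressed/original = 2181/54219 = 0.040226
savings = 1 - ratio = 1 - 0.040226 = 0.959774
as a percentage: 0.959774 * 100 = 95.98%

Space savings = 1 - 2181/54219 = 95.98%


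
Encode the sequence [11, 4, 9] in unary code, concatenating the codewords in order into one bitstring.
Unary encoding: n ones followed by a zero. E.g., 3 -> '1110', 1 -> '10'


Encode each number as n ones followed by a terminating 0:
  11 -> 111111111110 (12 bits)
  4 -> 11110 (5 bits)
  9 -> 1111111110 (10 bits)
Total length = 12 + 5 + 10 = 27 bits.

Unary([11, 4, 9]) = 111111111110111101111111110 (27 bits)


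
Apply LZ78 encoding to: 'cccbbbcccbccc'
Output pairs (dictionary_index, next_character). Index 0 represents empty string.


LZ78 encoding steps:
Dictionary: {0: ''}
Step 1: w='' (idx 0), next='c' -> output (0, 'c'), add 'c' as idx 1
Step 2: w='c' (idx 1), next='c' -> output (1, 'c'), add 'cc' as idx 2
Step 3: w='' (idx 0), next='b' -> output (0, 'b'), add 'b' as idx 3
Step 4: w='b' (idx 3), next='b' -> output (3, 'b'), add 'bb' as idx 4
Step 5: w='cc' (idx 2), next='c' -> output (2, 'c'), add 'ccc' as idx 5
Step 6: w='b' (idx 3), next='c' -> output (3, 'c'), add 'bc' as idx 6
Step 7: w='cc' (idx 2), end of input -> output (2, '')


Encoded: [(0, 'c'), (1, 'c'), (0, 'b'), (3, 'b'), (2, 'c'), (3, 'c'), (2, '')]


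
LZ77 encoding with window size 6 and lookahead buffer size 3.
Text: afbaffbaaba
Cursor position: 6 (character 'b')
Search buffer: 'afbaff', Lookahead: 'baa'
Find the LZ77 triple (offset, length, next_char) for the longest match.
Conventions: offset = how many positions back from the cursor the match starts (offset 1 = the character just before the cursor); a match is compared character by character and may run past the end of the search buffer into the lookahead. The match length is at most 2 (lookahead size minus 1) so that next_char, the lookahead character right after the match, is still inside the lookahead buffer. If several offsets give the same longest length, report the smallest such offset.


Try each offset into the search buffer:
  offset=1 (pos 5, char 'f'): match length 0
  offset=2 (pos 4, char 'f'): match length 0
  offset=3 (pos 3, char 'a'): match length 0
  offset=4 (pos 2, char 'b'): match length 2
  offset=5 (pos 1, char 'f'): match length 0
  offset=6 (pos 0, char 'a'): match length 0
Longest match has length 2 at offset 4.
next_char = character at position 6 + 2 = 8 -> 'a'

Best match: offset=4, length=2 (matching 'ba' starting at position 2)
LZ77 triple: (4, 2, 'a')


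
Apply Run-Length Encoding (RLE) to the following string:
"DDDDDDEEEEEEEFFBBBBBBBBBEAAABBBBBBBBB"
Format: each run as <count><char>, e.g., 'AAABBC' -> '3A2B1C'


Scanning runs left to right:
  i=0: run of 'D' x 6 -> '6D'
  i=6: run of 'E' x 7 -> '7E'
  i=13: run of 'F' x 2 -> '2F'
  i=15: run of 'B' x 9 -> '9B'
  i=24: run of 'E' x 1 -> '1E'
  i=25: run of 'A' x 3 -> '3A'
  i=28: run of 'B' x 9 -> '9B'

RLE = 6D7E2F9B1E3A9B


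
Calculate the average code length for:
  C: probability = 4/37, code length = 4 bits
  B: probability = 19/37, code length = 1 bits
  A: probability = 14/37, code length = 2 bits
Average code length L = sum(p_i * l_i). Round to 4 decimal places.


Weighted contributions p_i * l_i:
  C: (4/37) * 4 = 16/37
  B: (19/37) * 1 = 19/37
  A: (14/37) * 2 = 28/37
Sum = (16 + 19 + 28)/37 = 63/37

L = 63/37 = 1.7027 bits/symbol


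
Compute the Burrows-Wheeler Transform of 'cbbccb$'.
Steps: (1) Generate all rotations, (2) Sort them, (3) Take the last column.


Rotations (sorted):
  0: $cbbccb -> last char: b
  1: b$cbbcc -> last char: c
  2: bbccb$c -> last char: c
  3: bccb$cb -> last char: b
  4: cb$cbbc -> last char: c
  5: cbbccb$ -> last char: $
  6: ccb$cbb -> last char: b


BWT = bccbc$b


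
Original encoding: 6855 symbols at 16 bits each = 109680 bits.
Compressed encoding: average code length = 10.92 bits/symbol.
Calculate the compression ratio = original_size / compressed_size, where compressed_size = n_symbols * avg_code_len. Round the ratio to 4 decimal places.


original_size = n_symbols * orig_bits = 6855 * 16 = 109680 bits
compressed_size = n_symbols * avg_code_len = 6855 * 10.92 = 74856.6 bits
ratio = original_size / compressed_size = 109680 / 74856.6 = 1.4652

Compression ratio = 1.4652


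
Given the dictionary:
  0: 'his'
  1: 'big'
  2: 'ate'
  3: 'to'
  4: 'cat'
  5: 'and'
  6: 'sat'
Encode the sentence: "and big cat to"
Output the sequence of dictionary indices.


Look up each word in the dictionary:
  'and' -> 5
  'big' -> 1
  'cat' -> 4
  'to' -> 3

Encoded: [5, 1, 4, 3]


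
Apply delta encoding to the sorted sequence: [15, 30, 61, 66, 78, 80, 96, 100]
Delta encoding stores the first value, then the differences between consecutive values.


First value: 15
Deltas:
  30 - 15 = 15
  61 - 30 = 31
  66 - 61 = 5
  78 - 66 = 12
  80 - 78 = 2
  96 - 80 = 16
  100 - 96 = 4


Delta encoded: [15, 15, 31, 5, 12, 2, 16, 4]


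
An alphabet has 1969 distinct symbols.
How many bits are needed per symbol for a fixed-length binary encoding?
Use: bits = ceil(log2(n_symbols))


log2(1969) = 10.9432
Bracket: 2^10 = 1024 < 1969 <= 2^11 = 2048
So ceil(log2(1969)) = 11

bits = ceil(log2(1969)) = ceil(10.9432) = 11 bits


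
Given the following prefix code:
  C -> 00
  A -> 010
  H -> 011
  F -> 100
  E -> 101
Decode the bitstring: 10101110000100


Decoding step by step:
Bits 101 -> E
Bits 011 -> H
Bits 100 -> F
Bits 00 -> C
Bits 100 -> F


Decoded message: EHFCF


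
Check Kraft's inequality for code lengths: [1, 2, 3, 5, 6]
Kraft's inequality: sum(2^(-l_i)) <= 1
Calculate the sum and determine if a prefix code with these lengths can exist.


Sum = 2^(-1) + 2^(-2) + 2^(-3) + 2^(-5) + 2^(-6)
    = 0.5 + 0.25 + 0.125 + 0.03125 + 0.015625
    = 59/64 = 0.921875
Since 0.921875 <= 1, Kraft's inequality IS satisfied.
A prefix code with these lengths CAN exist.

Kraft sum = 0.921875. Satisfied.


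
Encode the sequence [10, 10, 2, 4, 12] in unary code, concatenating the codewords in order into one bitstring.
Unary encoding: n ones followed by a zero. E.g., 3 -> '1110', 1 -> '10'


Encode each number as n ones followed by a terminating 0:
  10 -> 11111111110 (11 bits)
  10 -> 11111111110 (11 bits)
  2 -> 110 (3 bits)
  4 -> 11110 (5 bits)
  12 -> 1111111111110 (13 bits)
Total length = 11 + 11 + 3 + 5 + 13 = 43 bits.

Unary([10, 10, 2, 4, 12]) = 1111111111011111111110110111101111111111110 (43 bits)


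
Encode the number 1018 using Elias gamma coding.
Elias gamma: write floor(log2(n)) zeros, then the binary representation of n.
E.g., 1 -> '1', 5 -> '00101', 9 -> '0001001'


num_bits = floor(log2(1018)) + 1 = 10
leading_zeros = num_bits - 1 = 9
binary(1018) = 1111111010

Elias gamma(1018) = '000000000' + '1111111010' = 0000000001111111010 (19 bits)


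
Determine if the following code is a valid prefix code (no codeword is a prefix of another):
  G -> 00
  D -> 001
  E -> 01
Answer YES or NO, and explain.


Checking each pair (does one codeword prefix another?):
  G='00' vs D='001': prefix -- VIOLATION

NO -- this is NOT a valid prefix code. G (00) is a prefix of D (001).


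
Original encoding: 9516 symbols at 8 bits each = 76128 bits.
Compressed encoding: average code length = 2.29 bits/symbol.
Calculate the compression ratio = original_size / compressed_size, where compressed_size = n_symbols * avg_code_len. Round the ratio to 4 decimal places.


original_size = n_symbols * orig_bits = 9516 * 8 = 76128 bits
compressed_size = n_symbols * avg_code_len = 9516 * 2.29 = 21791.64 bits
ratio = original_size / compressed_size = 76128 / 21791.64 = 3.4934

Compression ratio = 3.4934


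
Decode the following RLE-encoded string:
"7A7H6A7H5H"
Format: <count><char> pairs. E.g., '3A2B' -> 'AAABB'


Expanding each <count><char> pair:
  7A -> 'AAAAAAA'
  7H -> 'HHHHHHH'
  6A -> 'AAAAAA'
  7H -> 'HHHHHHH'
  5H -> 'HHHHH'

Decoded = AAAAAAAHHHHHHHAAAAAAHHHHHHHHHHHH


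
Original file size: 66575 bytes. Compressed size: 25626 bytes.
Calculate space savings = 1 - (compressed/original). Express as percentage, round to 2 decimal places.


ratio = compressed/original = 25626/66575 = 0.384919
savings = 1 - ratio = 1 - 0.384919 = 0.615081
as a percentage: 0.615081 * 100 = 61.51%

Space savings = 1 - 25626/66575 = 61.51%


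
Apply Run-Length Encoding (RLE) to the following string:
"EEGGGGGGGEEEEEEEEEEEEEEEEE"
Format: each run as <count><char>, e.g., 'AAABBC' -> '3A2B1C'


Scanning runs left to right:
  i=0: run of 'E' x 2 -> '2E'
  i=2: run of 'G' x 7 -> '7G'
  i=9: run of 'E' x 17 -> '17E'

RLE = 2E7G17E


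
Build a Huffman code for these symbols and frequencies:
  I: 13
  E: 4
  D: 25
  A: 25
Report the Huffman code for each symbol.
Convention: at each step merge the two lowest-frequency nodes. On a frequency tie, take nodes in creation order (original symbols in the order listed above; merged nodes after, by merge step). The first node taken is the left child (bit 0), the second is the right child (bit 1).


Huffman tree construction:
Step 1: Merge E(4) + I(13) = 17
Step 2: Merge (E+I)(17) + D(25) = 42
Step 3: Merge A(25) + ((E+I)+D)(42) = 67
Read each symbol's code off the tree from the root (left child = 0, right child = 1).

Codes:
  I: 101 (length 3)
  E: 100 (length 3)
  D: 11 (length 2)
  A: 0 (length 1)
Average code length: 126/67 = 1.8806 bits/symbol


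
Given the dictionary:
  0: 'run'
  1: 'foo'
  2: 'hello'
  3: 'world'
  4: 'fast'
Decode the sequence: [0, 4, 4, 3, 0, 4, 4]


Look up each index in the dictionary:
  0 -> 'run'
  4 -> 'fast'
  4 -> 'fast'
  3 -> 'world'
  0 -> 'run'
  4 -> 'fast'
  4 -> 'fast'

Decoded: "run fast fast world run fast fast"


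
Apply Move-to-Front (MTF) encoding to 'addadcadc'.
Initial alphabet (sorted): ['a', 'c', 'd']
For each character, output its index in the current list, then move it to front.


MTF encoding:
'a': index 0 in ['a', 'c', 'd'] -> ['a', 'c', 'd']
'd': index 2 in ['a', 'c', 'd'] -> ['d', 'a', 'c']
'd': index 0 in ['d', 'a', 'c'] -> ['d', 'a', 'c']
'a': index 1 in ['d', 'a', 'c'] -> ['a', 'd', 'c']
'd': index 1 in ['a', 'd', 'c'] -> ['d', 'a', 'c']
'c': index 2 in ['d', 'a', 'c'] -> ['c', 'd', 'a']
'a': index 2 in ['c', 'd', 'a'] -> ['a', 'c', 'd']
'd': index 2 in ['a', 'c', 'd'] -> ['d', 'a', 'c']
'c': index 2 in ['d', 'a', 'c'] -> ['c', 'd', 'a']


Output: [0, 2, 0, 1, 1, 2, 2, 2, 2]


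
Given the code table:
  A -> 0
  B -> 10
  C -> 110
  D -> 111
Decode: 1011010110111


Decoding:
10 -> B
110 -> C
10 -> B
110 -> C
111 -> D


Result: BCBCD


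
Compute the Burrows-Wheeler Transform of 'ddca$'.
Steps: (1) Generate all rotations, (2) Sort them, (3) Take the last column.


Rotations (sorted):
  0: $ddca -> last char: a
  1: a$ddc -> last char: c
  2: ca$dd -> last char: d
  3: dca$d -> last char: d
  4: ddca$ -> last char: $


BWT = acdd$


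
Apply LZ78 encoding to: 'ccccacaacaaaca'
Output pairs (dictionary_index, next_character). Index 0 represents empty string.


LZ78 encoding steps:
Dictionary: {0: ''}
Step 1: w='' (idx 0), next='c' -> output (0, 'c'), add 'c' as idx 1
Step 2: w='c' (idx 1), next='c' -> output (1, 'c'), add 'cc' as idx 2
Step 3: w='c' (idx 1), next='a' -> output (1, 'a'), add 'ca' as idx 3
Step 4: w='ca' (idx 3), next='a' -> output (3, 'a'), add 'caa' as idx 4
Step 5: w='caa' (idx 4), next='a' -> output (4, 'a'), add 'caaa' as idx 5
Step 6: w='ca' (idx 3), end of input -> output (3, '')


Encoded: [(0, 'c'), (1, 'c'), (1, 'a'), (3, 'a'), (4, 'a'), (3, '')]


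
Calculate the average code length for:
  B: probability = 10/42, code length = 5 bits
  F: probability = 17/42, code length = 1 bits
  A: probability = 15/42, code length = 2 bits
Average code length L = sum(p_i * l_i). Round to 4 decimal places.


Weighted contributions p_i * l_i:
  B: (10/42) * 5 = 50/42
  F: (17/42) * 1 = 17/42
  A: (15/42) * 2 = 30/42
Sum = (50 + 17 + 30)/42 = 97/42

L = 97/42 = 2.3095 bits/symbol


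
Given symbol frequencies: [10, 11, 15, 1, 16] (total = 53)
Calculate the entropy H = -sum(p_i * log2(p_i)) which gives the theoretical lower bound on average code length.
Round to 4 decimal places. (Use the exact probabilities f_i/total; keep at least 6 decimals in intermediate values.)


Per-symbol terms -p_i * log2(p_i) with p_i = f_i/53:
  p = 10/53 = 0.188679: log2(p) = -2.405992, -p*log2(p) = 0.453961
  p = 11/53 = 0.207547: log2(p) = -2.268489, -p*log2(p) = 0.470818
  p = 15/53 = 0.283019: log2(p) = -1.821030, -p*log2(p) = 0.515386
  p = 1/53 = 0.018868: log2(p) = -5.727920, -p*log2(p) = 0.108074
  p = 16/53 = 0.301887: log2(p) = -1.727920, -p*log2(p) = 0.521636
H = 0.453961 + 0.470818 + 0.515386 + 0.108074 + 0.521636 = 2.069875

H = 2.0699 bits/symbol


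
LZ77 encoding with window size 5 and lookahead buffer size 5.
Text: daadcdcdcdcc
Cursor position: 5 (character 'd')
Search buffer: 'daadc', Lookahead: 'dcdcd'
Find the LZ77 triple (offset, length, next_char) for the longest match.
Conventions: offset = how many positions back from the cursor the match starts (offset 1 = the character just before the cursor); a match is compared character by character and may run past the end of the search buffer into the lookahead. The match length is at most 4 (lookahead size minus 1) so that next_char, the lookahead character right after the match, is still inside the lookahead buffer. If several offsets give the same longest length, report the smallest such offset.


Try each offset into the search buffer:
  offset=1 (pos 4, char 'c'): match length 0
  offset=2 (pos 3, char 'd'): match length 4
  offset=3 (pos 2, char 'a'): match length 0
  offset=4 (pos 1, char 'a'): match length 0
  offset=5 (pos 0, char 'd'): match length 1
Longest match has length 4 at offset 2.
next_char = character at position 5 + 4 = 9 -> 'd'

Best match: offset=2, length=4 (matching 'dcdc' starting at position 3)
LZ77 triple: (2, 4, 'd')


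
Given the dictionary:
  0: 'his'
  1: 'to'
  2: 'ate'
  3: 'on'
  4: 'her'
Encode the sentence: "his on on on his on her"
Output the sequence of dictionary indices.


Look up each word in the dictionary:
  'his' -> 0
  'on' -> 3
  'on' -> 3
  'on' -> 3
  'his' -> 0
  'on' -> 3
  'her' -> 4

Encoded: [0, 3, 3, 3, 0, 3, 4]


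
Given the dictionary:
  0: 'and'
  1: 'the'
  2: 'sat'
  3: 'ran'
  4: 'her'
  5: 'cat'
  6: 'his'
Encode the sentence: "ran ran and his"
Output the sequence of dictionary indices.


Look up each word in the dictionary:
  'ran' -> 3
  'ran' -> 3
  'and' -> 0
  'his' -> 6

Encoded: [3, 3, 0, 6]


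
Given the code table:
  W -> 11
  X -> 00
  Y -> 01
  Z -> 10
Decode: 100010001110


Decoding:
10 -> Z
00 -> X
10 -> Z
00 -> X
11 -> W
10 -> Z


Result: ZXZXWZ


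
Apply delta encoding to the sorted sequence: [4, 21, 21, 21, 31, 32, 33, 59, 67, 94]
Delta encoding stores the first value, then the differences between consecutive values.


First value: 4
Deltas:
  21 - 4 = 17
  21 - 21 = 0
  21 - 21 = 0
  31 - 21 = 10
  32 - 31 = 1
  33 - 32 = 1
  59 - 33 = 26
  67 - 59 = 8
  94 - 67 = 27


Delta encoded: [4, 17, 0, 0, 10, 1, 1, 26, 8, 27]


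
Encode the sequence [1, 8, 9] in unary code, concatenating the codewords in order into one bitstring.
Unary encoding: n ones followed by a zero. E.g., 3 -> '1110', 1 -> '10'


Encode each number as n ones followed by a terminating 0:
  1 -> 10 (2 bits)
  8 -> 111111110 (9 bits)
  9 -> 1111111110 (10 bits)
Total length = 2 + 9 + 10 = 21 bits.

Unary([1, 8, 9]) = 101111111101111111110 (21 bits)


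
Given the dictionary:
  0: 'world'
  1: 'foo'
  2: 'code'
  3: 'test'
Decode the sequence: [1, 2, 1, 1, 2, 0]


Look up each index in the dictionary:
  1 -> 'foo'
  2 -> 'code'
  1 -> 'foo'
  1 -> 'foo'
  2 -> 'code'
  0 -> 'world'

Decoded: "foo code foo foo code world"


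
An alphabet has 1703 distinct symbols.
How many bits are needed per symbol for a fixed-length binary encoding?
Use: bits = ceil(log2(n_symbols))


log2(1703) = 10.7339
Bracket: 2^10 = 1024 < 1703 <= 2^11 = 2048
So ceil(log2(1703)) = 11

bits = ceil(log2(1703)) = ceil(10.7339) = 11 bits


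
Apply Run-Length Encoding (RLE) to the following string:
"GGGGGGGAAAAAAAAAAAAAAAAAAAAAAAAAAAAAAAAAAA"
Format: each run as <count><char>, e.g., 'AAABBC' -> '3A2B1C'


Scanning runs left to right:
  i=0: run of 'G' x 7 -> '7G'
  i=7: run of 'A' x 35 -> '35A'

RLE = 7G35A


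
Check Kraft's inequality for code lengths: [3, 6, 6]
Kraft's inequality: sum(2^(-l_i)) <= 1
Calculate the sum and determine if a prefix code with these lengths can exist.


Sum = 2^(-3) + 2^(-6) + 2^(-6)
    = 0.125 + 0.015625 + 0.015625
    = 10/64 = 0.15625
Since 0.15625 <= 1, Kraft's inequality IS satisfied.
A prefix code with these lengths CAN exist.

Kraft sum = 0.15625. Satisfied.


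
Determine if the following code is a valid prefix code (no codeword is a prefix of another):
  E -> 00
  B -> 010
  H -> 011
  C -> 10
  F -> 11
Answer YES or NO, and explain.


Checking each pair (does one codeword prefix another?):
  E='00' vs B='010': no prefix
  E='00' vs H='011': no prefix
  E='00' vs C='10': no prefix
  E='00' vs F='11': no prefix
  B='010' vs E='00': no prefix
  B='010' vs H='011': no prefix
  B='010' vs C='10': no prefix
  B='010' vs F='11': no prefix
  H='011' vs E='00': no prefix
  H='011' vs B='010': no prefix
  H='011' vs C='10': no prefix
  H='011' vs F='11': no prefix
  C='10' vs E='00': no prefix
  C='10' vs B='010': no prefix
  C='10' vs H='011': no prefix
  C='10' vs F='11': no prefix
  F='11' vs E='00': no prefix
  F='11' vs B='010': no prefix
  F='11' vs H='011': no prefix
  F='11' vs C='10': no prefix
No violation found over all pairs.

YES -- this is a valid prefix code. No codeword is a prefix of any other codeword.


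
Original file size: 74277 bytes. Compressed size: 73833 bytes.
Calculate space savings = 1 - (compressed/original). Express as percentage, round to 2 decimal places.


ratio = compressed/original = 73833/74277 = 0.994022
savings = 1 - ratio = 1 - 0.994022 = 0.005978
as a percentage: 0.005978 * 100 = 0.6%

Space savings = 1 - 73833/74277 = 0.6%


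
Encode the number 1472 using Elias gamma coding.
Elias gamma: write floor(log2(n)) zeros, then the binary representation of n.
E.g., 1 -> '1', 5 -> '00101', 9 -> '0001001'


num_bits = floor(log2(1472)) + 1 = 11
leading_zeros = num_bits - 1 = 10
binary(1472) = 10111000000

Elias gamma(1472) = '0000000000' + '10111000000' = 000000000010111000000 (21 bits)


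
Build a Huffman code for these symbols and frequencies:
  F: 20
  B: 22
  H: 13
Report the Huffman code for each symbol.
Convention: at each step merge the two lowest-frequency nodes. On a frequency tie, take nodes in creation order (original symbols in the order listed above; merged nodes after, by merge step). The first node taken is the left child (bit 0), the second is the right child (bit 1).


Huffman tree construction:
Step 1: Merge H(13) + F(20) = 33
Step 2: Merge B(22) + (H+F)(33) = 55
Read each symbol's code off the tree from the root (left child = 0, right child = 1).

Codes:
  F: 11 (length 2)
  B: 0 (length 1)
  H: 10 (length 2)
Average code length: 88/55 = 1.6000 bits/symbol


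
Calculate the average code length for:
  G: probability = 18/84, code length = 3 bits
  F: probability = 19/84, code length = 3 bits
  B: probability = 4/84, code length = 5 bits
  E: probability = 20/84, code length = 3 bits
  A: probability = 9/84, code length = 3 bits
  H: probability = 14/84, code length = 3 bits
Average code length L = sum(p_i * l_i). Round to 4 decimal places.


Weighted contributions p_i * l_i:
  G: (18/84) * 3 = 54/84
  F: (19/84) * 3 = 57/84
  B: (4/84) * 5 = 20/84
  E: (20/84) * 3 = 60/84
  A: (9/84) * 3 = 27/84
  H: (14/84) * 3 = 42/84
Sum = (54 + 57 + 20 + 60 + 27 + 42)/84 = 260/84

L = 260/84 = 3.0952 bits/symbol


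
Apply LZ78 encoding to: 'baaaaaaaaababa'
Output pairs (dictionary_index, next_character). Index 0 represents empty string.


LZ78 encoding steps:
Dictionary: {0: ''}
Step 1: w='' (idx 0), next='b' -> output (0, 'b'), add 'b' as idx 1
Step 2: w='' (idx 0), next='a' -> output (0, 'a'), add 'a' as idx 2
Step 3: w='a' (idx 2), next='a' -> output (2, 'a'), add 'aa' as idx 3
Step 4: w='aa' (idx 3), next='a' -> output (3, 'a'), add 'aaa' as idx 4
Step 5: w='aaa' (idx 4), next='b' -> output (4, 'b'), add 'aaab' as idx 5
Step 6: w='a' (idx 2), next='b' -> output (2, 'b'), add 'ab' as idx 6
Step 7: w='a' (idx 2), end of input -> output (2, '')


Encoded: [(0, 'b'), (0, 'a'), (2, 'a'), (3, 'a'), (4, 'b'), (2, 'b'), (2, '')]


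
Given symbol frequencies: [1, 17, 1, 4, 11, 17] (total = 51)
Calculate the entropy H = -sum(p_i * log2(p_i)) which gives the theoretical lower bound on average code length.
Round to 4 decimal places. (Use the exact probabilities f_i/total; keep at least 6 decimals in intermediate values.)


Per-symbol terms -p_i * log2(p_i) with p_i = f_i/51:
  p = 1/51 = 0.019608: log2(p) = -5.672425, -p*log2(p) = 0.111224
  p = 17/51 = 0.333333: log2(p) = -1.584963, -p*log2(p) = 0.528321
  p = 1/51 = 0.019608: log2(p) = -5.672425, -p*log2(p) = 0.111224
  p = 4/51 = 0.078431: log2(p) = -3.672425, -p*log2(p) = 0.288033
  p = 11/51 = 0.215686: log2(p) = -2.212994, -p*log2(p) = 0.477312
  p = 17/51 = 0.333333: log2(p) = -1.584963, -p*log2(p) = 0.528321
H = 0.111224 + 0.528321 + 0.111224 + 0.288033 + 0.477312 + 0.528321 = 2.044435

H = 2.0444 bits/symbol


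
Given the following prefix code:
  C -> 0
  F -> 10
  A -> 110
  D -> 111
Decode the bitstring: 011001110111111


Decoding step by step:
Bits 0 -> C
Bits 110 -> A
Bits 0 -> C
Bits 111 -> D
Bits 0 -> C
Bits 111 -> D
Bits 111 -> D


Decoded message: CACDCDD


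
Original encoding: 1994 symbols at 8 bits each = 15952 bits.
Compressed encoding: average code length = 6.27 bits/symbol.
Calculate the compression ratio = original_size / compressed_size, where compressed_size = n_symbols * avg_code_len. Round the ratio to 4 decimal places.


original_size = n_symbols * orig_bits = 1994 * 8 = 15952 bits
compressed_size = n_symbols * avg_code_len = 1994 * 6.27 = 12502.38 bits
ratio = original_size / compressed_size = 15952 / 12502.38 = 1.2759

Compression ratio = 1.2759


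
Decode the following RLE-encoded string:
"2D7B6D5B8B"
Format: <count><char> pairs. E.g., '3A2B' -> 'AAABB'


Expanding each <count><char> pair:
  2D -> 'DD'
  7B -> 'BBBBBBB'
  6D -> 'DDDDDD'
  5B -> 'BBBBB'
  8B -> 'BBBBBBBB'

Decoded = DDBBBBBBBDDDDDDBBBBBBBBBBBBB


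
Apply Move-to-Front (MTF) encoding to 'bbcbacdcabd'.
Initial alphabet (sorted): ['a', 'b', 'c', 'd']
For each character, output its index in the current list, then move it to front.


MTF encoding:
'b': index 1 in ['a', 'b', 'c', 'd'] -> ['b', 'a', 'c', 'd']
'b': index 0 in ['b', 'a', 'c', 'd'] -> ['b', 'a', 'c', 'd']
'c': index 2 in ['b', 'a', 'c', 'd'] -> ['c', 'b', 'a', 'd']
'b': index 1 in ['c', 'b', 'a', 'd'] -> ['b', 'c', 'a', 'd']
'a': index 2 in ['b', 'c', 'a', 'd'] -> ['a', 'b', 'c', 'd']
'c': index 2 in ['a', 'b', 'c', 'd'] -> ['c', 'a', 'b', 'd']
'd': index 3 in ['c', 'a', 'b', 'd'] -> ['d', 'c', 'a', 'b']
'c': index 1 in ['d', 'c', 'a', 'b'] -> ['c', 'd', 'a', 'b']
'a': index 2 in ['c', 'd', 'a', 'b'] -> ['a', 'c', 'd', 'b']
'b': index 3 in ['a', 'c', 'd', 'b'] -> ['b', 'a', 'c', 'd']
'd': index 3 in ['b', 'a', 'c', 'd'] -> ['d', 'b', 'a', 'c']


Output: [1, 0, 2, 1, 2, 2, 3, 1, 2, 3, 3]


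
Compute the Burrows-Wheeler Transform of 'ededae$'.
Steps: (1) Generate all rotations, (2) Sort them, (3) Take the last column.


Rotations (sorted):
  0: $ededae -> last char: e
  1: ae$eded -> last char: d
  2: dae$ede -> last char: e
  3: dedae$e -> last char: e
  4: e$ededa -> last char: a
  5: edae$ed -> last char: d
  6: ededae$ -> last char: $


BWT = edeead$


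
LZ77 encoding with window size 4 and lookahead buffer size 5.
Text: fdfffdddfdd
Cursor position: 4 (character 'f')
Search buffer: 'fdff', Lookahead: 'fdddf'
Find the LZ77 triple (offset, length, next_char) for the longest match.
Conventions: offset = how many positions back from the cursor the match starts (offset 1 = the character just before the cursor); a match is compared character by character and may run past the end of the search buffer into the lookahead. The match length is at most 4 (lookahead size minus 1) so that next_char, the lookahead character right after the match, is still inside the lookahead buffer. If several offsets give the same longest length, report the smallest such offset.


Try each offset into the search buffer:
  offset=1 (pos 3, char 'f'): match length 1
  offset=2 (pos 2, char 'f'): match length 1
  offset=3 (pos 1, char 'd'): match length 0
  offset=4 (pos 0, char 'f'): match length 2
Longest match has length 2 at offset 4.
next_char = character at position 4 + 2 = 6 -> 'd'

Best match: offset=4, length=2 (matching 'fd' starting at position 0)
LZ77 triple: (4, 2, 'd')


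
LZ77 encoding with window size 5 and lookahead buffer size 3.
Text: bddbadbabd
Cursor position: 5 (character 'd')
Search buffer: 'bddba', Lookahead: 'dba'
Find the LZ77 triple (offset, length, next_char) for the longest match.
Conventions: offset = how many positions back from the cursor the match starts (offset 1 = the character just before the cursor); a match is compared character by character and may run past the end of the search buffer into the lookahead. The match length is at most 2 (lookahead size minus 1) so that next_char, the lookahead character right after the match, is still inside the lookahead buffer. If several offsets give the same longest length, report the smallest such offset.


Try each offset into the search buffer:
  offset=1 (pos 4, char 'a'): match length 0
  offset=2 (pos 3, char 'b'): match length 0
  offset=3 (pos 2, char 'd'): match length 2
  offset=4 (pos 1, char 'd'): match length 1
  offset=5 (pos 0, char 'b'): match length 0
Longest match has length 2 at offset 3.
next_char = character at position 5 + 2 = 7 -> 'a'

Best match: offset=3, length=2 (matching 'db' starting at position 2)
LZ77 triple: (3, 2, 'a')


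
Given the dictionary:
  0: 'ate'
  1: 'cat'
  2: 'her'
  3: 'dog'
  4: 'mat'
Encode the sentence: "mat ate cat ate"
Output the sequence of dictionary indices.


Look up each word in the dictionary:
  'mat' -> 4
  'ate' -> 0
  'cat' -> 1
  'ate' -> 0

Encoded: [4, 0, 1, 0]


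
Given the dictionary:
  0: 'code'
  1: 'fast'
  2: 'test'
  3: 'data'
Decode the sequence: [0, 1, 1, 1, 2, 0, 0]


Look up each index in the dictionary:
  0 -> 'code'
  1 -> 'fast'
  1 -> 'fast'
  1 -> 'fast'
  2 -> 'test'
  0 -> 'code'
  0 -> 'code'

Decoded: "code fast fast fast test code code"


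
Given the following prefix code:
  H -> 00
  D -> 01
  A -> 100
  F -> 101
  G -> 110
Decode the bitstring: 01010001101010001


Decoding step by step:
Bits 01 -> D
Bits 01 -> D
Bits 00 -> H
Bits 01 -> D
Bits 101 -> F
Bits 01 -> D
Bits 00 -> H
Bits 01 -> D


Decoded message: DDHDFDHD


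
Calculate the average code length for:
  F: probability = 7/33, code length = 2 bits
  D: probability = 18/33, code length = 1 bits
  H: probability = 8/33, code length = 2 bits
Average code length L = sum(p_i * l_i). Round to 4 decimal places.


Weighted contributions p_i * l_i:
  F: (7/33) * 2 = 14/33
  D: (18/33) * 1 = 18/33
  H: (8/33) * 2 = 16/33
Sum = (14 + 18 + 16)/33 = 48/33

L = 48/33 = 1.4545 bits/symbol


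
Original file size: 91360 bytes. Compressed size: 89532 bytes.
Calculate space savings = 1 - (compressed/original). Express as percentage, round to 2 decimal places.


ratio = compressed/original = 89532/91360 = 0.979991
savings = 1 - ratio = 1 - 0.979991 = 0.020009
as a percentage: 0.020009 * 100 = 2.0%

Space savings = 1 - 89532/91360 = 2.0%


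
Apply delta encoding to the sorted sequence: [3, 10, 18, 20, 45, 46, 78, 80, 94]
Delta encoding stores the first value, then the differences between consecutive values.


First value: 3
Deltas:
  10 - 3 = 7
  18 - 10 = 8
  20 - 18 = 2
  45 - 20 = 25
  46 - 45 = 1
  78 - 46 = 32
  80 - 78 = 2
  94 - 80 = 14


Delta encoded: [3, 7, 8, 2, 25, 1, 32, 2, 14]


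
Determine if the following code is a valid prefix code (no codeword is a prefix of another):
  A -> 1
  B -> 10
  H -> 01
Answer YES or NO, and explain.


Checking each pair (does one codeword prefix another?):
  A='1' vs B='10': prefix -- VIOLATION

NO -- this is NOT a valid prefix code. A (1) is a prefix of B (10).


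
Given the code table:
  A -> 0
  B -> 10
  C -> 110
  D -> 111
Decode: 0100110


Decoding:
0 -> A
10 -> B
0 -> A
110 -> C


Result: ABAC


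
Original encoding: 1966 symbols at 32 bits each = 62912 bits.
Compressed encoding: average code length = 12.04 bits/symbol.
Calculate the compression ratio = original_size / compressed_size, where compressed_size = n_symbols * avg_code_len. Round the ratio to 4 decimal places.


original_size = n_symbols * orig_bits = 1966 * 32 = 62912 bits
compressed_size = n_symbols * avg_code_len = 1966 * 12.04 = 23670.64 bits
ratio = original_size / compressed_size = 62912 / 23670.64 = 2.6578

Compression ratio = 2.6578


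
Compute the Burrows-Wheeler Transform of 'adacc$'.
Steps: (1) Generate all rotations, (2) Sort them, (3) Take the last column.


Rotations (sorted):
  0: $adacc -> last char: c
  1: acc$ad -> last char: d
  2: adacc$ -> last char: $
  3: c$adac -> last char: c
  4: cc$ada -> last char: a
  5: dacc$a -> last char: a


BWT = cd$caa


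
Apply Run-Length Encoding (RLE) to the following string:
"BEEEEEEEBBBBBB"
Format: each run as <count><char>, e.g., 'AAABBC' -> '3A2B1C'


Scanning runs left to right:
  i=0: run of 'B' x 1 -> '1B'
  i=1: run of 'E' x 7 -> '7E'
  i=8: run of 'B' x 6 -> '6B'

RLE = 1B7E6B


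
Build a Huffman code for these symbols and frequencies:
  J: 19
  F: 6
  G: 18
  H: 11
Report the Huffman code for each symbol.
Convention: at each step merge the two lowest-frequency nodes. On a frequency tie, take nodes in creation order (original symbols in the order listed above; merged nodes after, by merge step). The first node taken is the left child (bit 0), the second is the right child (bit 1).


Huffman tree construction:
Step 1: Merge F(6) + H(11) = 17
Step 2: Merge (F+H)(17) + G(18) = 35
Step 3: Merge J(19) + ((F+H)+G)(35) = 54
Read each symbol's code off the tree from the root (left child = 0, right child = 1).

Codes:
  J: 0 (length 1)
  F: 100 (length 3)
  G: 11 (length 2)
  H: 101 (length 3)
Average code length: 106/54 = 1.9630 bits/symbol


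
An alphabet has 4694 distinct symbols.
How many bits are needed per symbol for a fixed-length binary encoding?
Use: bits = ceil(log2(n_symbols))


log2(4694) = 12.1966
Bracket: 2^12 = 4096 < 4694 <= 2^13 = 8192
So ceil(log2(4694)) = 13

bits = ceil(log2(4694)) = ceil(12.1966) = 13 bits


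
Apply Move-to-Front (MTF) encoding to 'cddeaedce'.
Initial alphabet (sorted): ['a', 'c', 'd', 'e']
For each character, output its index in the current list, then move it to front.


MTF encoding:
'c': index 1 in ['a', 'c', 'd', 'e'] -> ['c', 'a', 'd', 'e']
'd': index 2 in ['c', 'a', 'd', 'e'] -> ['d', 'c', 'a', 'e']
'd': index 0 in ['d', 'c', 'a', 'e'] -> ['d', 'c', 'a', 'e']
'e': index 3 in ['d', 'c', 'a', 'e'] -> ['e', 'd', 'c', 'a']
'a': index 3 in ['e', 'd', 'c', 'a'] -> ['a', 'e', 'd', 'c']
'e': index 1 in ['a', 'e', 'd', 'c'] -> ['e', 'a', 'd', 'c']
'd': index 2 in ['e', 'a', 'd', 'c'] -> ['d', 'e', 'a', 'c']
'c': index 3 in ['d', 'e', 'a', 'c'] -> ['c', 'd', 'e', 'a']
'e': index 2 in ['c', 'd', 'e', 'a'] -> ['e', 'c', 'd', 'a']


Output: [1, 2, 0, 3, 3, 1, 2, 3, 2]


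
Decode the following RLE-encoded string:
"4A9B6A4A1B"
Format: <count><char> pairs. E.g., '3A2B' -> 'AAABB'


Expanding each <count><char> pair:
  4A -> 'AAAA'
  9B -> 'BBBBBBBBB'
  6A -> 'AAAAAA'
  4A -> 'AAAA'
  1B -> 'B'

Decoded = AAAABBBBBBBBBAAAAAAAAAAB


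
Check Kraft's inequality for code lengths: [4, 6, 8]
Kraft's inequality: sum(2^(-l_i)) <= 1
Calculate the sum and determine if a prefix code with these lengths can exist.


Sum = 2^(-4) + 2^(-6) + 2^(-8)
    = 0.0625 + 0.015625 + 0.00390625
    = 21/256 = 0.08203125
Since 0.08203125 <= 1, Kraft's inequality IS satisfied.
A prefix code with these lengths CAN exist.

Kraft sum = 0.08203125. Satisfied.


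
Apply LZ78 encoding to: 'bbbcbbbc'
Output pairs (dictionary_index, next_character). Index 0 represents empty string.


LZ78 encoding steps:
Dictionary: {0: ''}
Step 1: w='' (idx 0), next='b' -> output (0, 'b'), add 'b' as idx 1
Step 2: w='b' (idx 1), next='b' -> output (1, 'b'), add 'bb' as idx 2
Step 3: w='' (idx 0), next='c' -> output (0, 'c'), add 'c' as idx 3
Step 4: w='bb' (idx 2), next='b' -> output (2, 'b'), add 'bbb' as idx 4
Step 5: w='c' (idx 3), end of input -> output (3, '')


Encoded: [(0, 'b'), (1, 'b'), (0, 'c'), (2, 'b'), (3, '')]


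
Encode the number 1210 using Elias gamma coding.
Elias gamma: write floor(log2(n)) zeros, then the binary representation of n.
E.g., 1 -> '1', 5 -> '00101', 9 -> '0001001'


num_bits = floor(log2(1210)) + 1 = 11
leading_zeros = num_bits - 1 = 10
binary(1210) = 10010111010

Elias gamma(1210) = '0000000000' + '10010111010' = 000000000010010111010 (21 bits)


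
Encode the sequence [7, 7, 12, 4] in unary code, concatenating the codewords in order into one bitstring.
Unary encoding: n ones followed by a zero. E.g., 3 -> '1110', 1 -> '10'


Encode each number as n ones followed by a terminating 0:
  7 -> 11111110 (8 bits)
  7 -> 11111110 (8 bits)
  12 -> 1111111111110 (13 bits)
  4 -> 11110 (5 bits)
Total length = 8 + 8 + 13 + 5 = 34 bits.

Unary([7, 7, 12, 4]) = 1111111011111110111111111111011110 (34 bits)


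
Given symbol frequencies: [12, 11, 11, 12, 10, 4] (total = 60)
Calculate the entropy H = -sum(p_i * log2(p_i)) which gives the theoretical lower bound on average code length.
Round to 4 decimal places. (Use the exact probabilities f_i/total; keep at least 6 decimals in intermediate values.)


Per-symbol terms -p_i * log2(p_i) with p_i = f_i/60:
  p = 12/60 = 0.200000: log2(p) = -2.321928, -p*log2(p) = 0.464386
  p = 11/60 = 0.183333: log2(p) = -2.447459, -p*log2(p) = 0.448701
  p = 11/60 = 0.183333: log2(p) = -2.447459, -p*log2(p) = 0.448701
  p = 12/60 = 0.200000: log2(p) = -2.321928, -p*log2(p) = 0.464386
  p = 10/60 = 0.166667: log2(p) = -2.584963, -p*log2(p) = 0.430827
  p = 4/60 = 0.066667: log2(p) = -3.906891, -p*log2(p) = 0.260459
H = 0.464386 + 0.448701 + 0.448701 + 0.464386 + 0.430827 + 0.260459 = 2.517460

H = 2.5175 bits/symbol
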